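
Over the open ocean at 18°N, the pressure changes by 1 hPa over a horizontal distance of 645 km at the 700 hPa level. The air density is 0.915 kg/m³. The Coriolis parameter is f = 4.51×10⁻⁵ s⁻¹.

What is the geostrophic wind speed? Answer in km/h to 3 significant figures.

13.5 km/h

Pressure gradient: |∂P/∂n| = 100 Pa / 645000 m = 1.55×10⁻⁴ Pa/m
Geostrophic balance (pressure-gradient force = Coriolis force):
V_g = (1/(fρ)) |∂P/∂n| = 1.55×10⁻⁴ / (4.51×10⁻⁵ × 0.915) = 3.76 m/s
Converting: 3.76 m/s × 3.6 = 13.5 km/h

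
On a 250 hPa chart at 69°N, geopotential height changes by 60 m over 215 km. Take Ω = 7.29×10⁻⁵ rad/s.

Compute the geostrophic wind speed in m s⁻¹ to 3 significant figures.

20.1 m s⁻¹

Coriolis parameter at 69°N:
f = 2Ω sin φ = 2 × 7.29×10⁻⁵ × sin 69° = 1.36×10⁻⁴ s⁻¹
Height gradient: |∂Z/∂n| = 60 m / 215000 m = 2.79×10⁻⁴
On a pressure surface, geostrophic balance gives V_g = (g/f)|∂Z/∂n|:
V_g = 9.81 × 2.79×10⁻⁴ / 1.36×10⁻⁴ = 20.1 m/s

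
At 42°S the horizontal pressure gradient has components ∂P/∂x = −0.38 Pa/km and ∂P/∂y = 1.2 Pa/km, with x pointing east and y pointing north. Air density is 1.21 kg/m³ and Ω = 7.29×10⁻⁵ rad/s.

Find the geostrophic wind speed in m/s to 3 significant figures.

10.7 m/s

Coriolis parameter at 42°S:
f = 2Ω sin φ = 2 × 7.29×10⁻⁵ × sin 42° = 9.76×10⁻⁵ s⁻¹
In the Southern Hemisphere f is negative: f = −9.76×10⁻⁵ s⁻¹.
Component geostrophic relations (x east, y north):
u_g = −(1/(fρ)) ∂P/∂y,  v_g = (1/(fρ)) ∂P/∂x
u_g = −(1.2×10⁻³)/(−9.76×10⁻⁵ × 1.21) = 10.2 m/s;  v_g = (−0.38×10⁻³)/(−9.76×10⁻⁵ × 1.21) = 3.22 m/s
|V_g| = √(u_g² + v_g²) = 10.7 m/s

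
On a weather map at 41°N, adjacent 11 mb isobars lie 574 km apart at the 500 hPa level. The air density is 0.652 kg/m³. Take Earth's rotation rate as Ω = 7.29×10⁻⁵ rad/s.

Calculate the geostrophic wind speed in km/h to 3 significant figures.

Coriolis parameter at 41°N:
f = 2Ω sin φ = 2 × 7.29×10⁻⁵ × sin 41° = 9.57×10⁻⁵ s⁻¹
Pressure gradient: |∂P/∂n| = 1100 Pa / 574000 m = 1.92×10⁻³ Pa/m
Geostrophic balance (pressure-gradient force = Coriolis force):
V_g = (1/(fρ)) |∂P/∂n| = 1.92×10⁻³ / (9.57×10⁻⁵ × 0.652) = 30.7 m/s
Converting: 30.7 m/s × 3.6 = 111 km/h

111 km/h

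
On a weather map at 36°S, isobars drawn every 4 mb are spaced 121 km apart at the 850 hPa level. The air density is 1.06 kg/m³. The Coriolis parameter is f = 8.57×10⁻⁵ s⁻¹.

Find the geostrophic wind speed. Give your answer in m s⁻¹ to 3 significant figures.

36.4 m s⁻¹

Pressure gradient: |∂P/∂n| = 400 Pa / 121000 m = 3.31×10⁻³ Pa/m
Geostrophic balance (pressure-gradient force = Coriolis force):
V_g = (1/(fρ)) |∂P/∂n| = 3.31×10⁻³ / (8.57×10⁻⁵ × 1.06) = 36.4 m/s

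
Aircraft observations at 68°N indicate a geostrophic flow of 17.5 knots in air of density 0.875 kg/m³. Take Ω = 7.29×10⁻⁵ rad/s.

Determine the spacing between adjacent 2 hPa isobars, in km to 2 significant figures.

190 km

Coriolis parameter at 68°N:
f = 2Ω sin φ = 2 × 7.29×10⁻⁵ × sin 68° = 1.35×10⁻⁴ s⁻¹
Wind speed in SI: 17.5 knots = 9.00 m/s
Geostrophic balance rearranged: |∂P/∂n| = f ρ V_g
|∂P/∂n| = 1.35×10⁻⁴ × 0.875 × 9.00 = 1.06×10⁻³ Pa/m
Isobar spacing: Δn = ΔP/|∂P/∂n| = 200 Pa / 1.06×10⁻³ Pa/m = 187812 m ≈ 190 km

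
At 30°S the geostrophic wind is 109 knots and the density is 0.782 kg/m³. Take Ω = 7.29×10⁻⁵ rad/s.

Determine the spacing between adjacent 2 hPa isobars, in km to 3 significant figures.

62.6 km

Coriolis parameter at 30°S:
f = 2Ω sin φ = 2 × 7.29×10⁻⁵ × sin 30° = 7.29×10⁻⁵ s⁻¹
Wind speed in SI: 109 knots = 56.1 m/s
Geostrophic balance rearranged: |∂P/∂n| = f ρ V_g
|∂P/∂n| = 7.29×10⁻⁵ × 0.782 × 56.1 = 3.20×10⁻³ Pa/m
Isobar spacing: Δn = ΔP/|∂P/∂n| = 200 Pa / 3.20×10⁻³ Pa/m = 62565 m ≈ 62.6 km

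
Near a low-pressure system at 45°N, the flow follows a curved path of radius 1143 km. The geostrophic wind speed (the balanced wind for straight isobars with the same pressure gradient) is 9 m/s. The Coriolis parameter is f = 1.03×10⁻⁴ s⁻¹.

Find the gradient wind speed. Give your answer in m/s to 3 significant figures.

Around a low, centrifugal force acts outward with Coriolis, so pressure-gradient force balances both:
(1/ρ)|∂P/∂n| = fV + V²/R  →  V² + fR·V − fR·V_g = 0
With fR = 1.03×10⁻⁴ × 1143×10³ m = 118 m/s:
V = [−fR + √((fR)² + 4 fR V_g)]/2 = [−118 + √(118² + 4×118×9)]/2 = 8.4 m/s
Subgeostrophic (V < V_g = 9 m/s), as expected around a low.

8.40 m/s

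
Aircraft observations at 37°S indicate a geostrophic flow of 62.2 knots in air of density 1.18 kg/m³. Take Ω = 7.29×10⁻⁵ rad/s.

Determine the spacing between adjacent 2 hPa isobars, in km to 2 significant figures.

60 km

Coriolis parameter at 37°S:
f = 2Ω sin φ = 2 × 7.29×10⁻⁵ × sin 37° = 8.77×10⁻⁵ s⁻¹
Wind speed in SI: 62.2 knots = 32.0 m/s
Geostrophic balance rearranged: |∂P/∂n| = f ρ V_g
|∂P/∂n| = 8.77×10⁻⁵ × 1.18 × 32.0 = 3.31×10⁻³ Pa/m
Isobar spacing: Δn = ΔP/|∂P/∂n| = 200 Pa / 3.31×10⁻³ Pa/m = 60367 m ≈ 60 km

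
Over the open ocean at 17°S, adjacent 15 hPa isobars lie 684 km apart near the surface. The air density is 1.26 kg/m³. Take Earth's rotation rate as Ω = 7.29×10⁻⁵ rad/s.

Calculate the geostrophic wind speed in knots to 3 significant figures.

79.4 knots

Coriolis parameter at 17°S:
f = 2Ω sin φ = 2 × 7.29×10⁻⁵ × sin 17° = 4.26×10⁻⁵ s⁻¹
Pressure gradient: |∂P/∂n| = 1500 Pa / 684000 m = 2.19×10⁻³ Pa/m
Geostrophic balance (pressure-gradient force = Coriolis force):
V_g = (1/(fρ)) |∂P/∂n| = 2.19×10⁻³ / (4.26×10⁻⁵ × 1.26) = 40.8 m/s
Converting: 40.8 m/s × 1.944 = 79.4 knots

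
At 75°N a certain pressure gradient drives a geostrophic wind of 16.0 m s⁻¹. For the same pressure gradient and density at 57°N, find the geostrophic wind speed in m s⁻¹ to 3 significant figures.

With the same pressure gradient and density, V_g ∝ 1/f ∝ 1/sin φ.
V₂ = V₁ · sin φ₁ / sin φ₂ = 16.0 × sin 75° / sin 57°
V₂ = 16.0 × 0.9659/0.8387 = 18.4 m s⁻¹

18.4 m s⁻¹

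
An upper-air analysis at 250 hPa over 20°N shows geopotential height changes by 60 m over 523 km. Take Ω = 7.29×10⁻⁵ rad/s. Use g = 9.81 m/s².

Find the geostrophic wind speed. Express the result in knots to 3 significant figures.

Coriolis parameter at 20°N:
f = 2Ω sin φ = 2 × 7.29×10⁻⁵ × sin 20° = 4.99×10⁻⁵ s⁻¹
Height gradient: |∂Z/∂n| = 60 m / 523000 m = 1.15×10⁻⁴
On a pressure surface, geostrophic balance gives V_g = (g/f)|∂Z/∂n|:
V_g = 9.81 × 1.15×10⁻⁴ / 4.99×10⁻⁵ = 22.6 m/s
Converting: 22.6 m/s × 1.944 = 43.9 knots

43.9 knots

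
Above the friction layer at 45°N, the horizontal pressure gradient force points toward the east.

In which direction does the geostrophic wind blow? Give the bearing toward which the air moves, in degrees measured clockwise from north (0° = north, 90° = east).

The pressure-gradient force points toward the east (bearing 090°).
Geostrophic balance: in the Northern Hemisphere the Coriolis force deflects motion to the right, so the geostrophic wind blows 90° to the right of the pressure-gradient force (low pressure on the left).
Rotating 090° by 90° clockwise gives 180° — the wind blows toward the south.

180°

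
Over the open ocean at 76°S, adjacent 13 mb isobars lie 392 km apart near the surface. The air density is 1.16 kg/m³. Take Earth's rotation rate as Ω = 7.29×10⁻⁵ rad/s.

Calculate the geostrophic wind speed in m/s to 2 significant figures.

20 m/s

Coriolis parameter at 76°S:
f = 2Ω sin φ = 2 × 7.29×10⁻⁵ × sin 76° = 1.41×10⁻⁴ s⁻¹
Pressure gradient: |∂P/∂n| = 1300 Pa / 392000 m = 3.32×10⁻³ Pa/m
Geostrophic balance (pressure-gradient force = Coriolis force):
V_g = (1/(fρ)) |∂P/∂n| = 3.32×10⁻³ / (1.41×10⁻⁴ × 1.16) = 20.2 m/s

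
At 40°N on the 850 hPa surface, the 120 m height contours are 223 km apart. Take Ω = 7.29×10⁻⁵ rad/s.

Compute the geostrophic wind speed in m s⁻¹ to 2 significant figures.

Coriolis parameter at 40°N:
f = 2Ω sin φ = 2 × 7.29×10⁻⁵ × sin 40° = 9.37×10⁻⁵ s⁻¹
Height gradient: |∂Z/∂n| = 120 m / 223000 m = 5.38×10⁻⁴
On a pressure surface, geostrophic balance gives V_g = (g/f)|∂Z/∂n|:
V_g = 9.81 × 5.38×10⁻⁴ / 9.37×10⁻⁵ = 56.3 m/s

56 m s⁻¹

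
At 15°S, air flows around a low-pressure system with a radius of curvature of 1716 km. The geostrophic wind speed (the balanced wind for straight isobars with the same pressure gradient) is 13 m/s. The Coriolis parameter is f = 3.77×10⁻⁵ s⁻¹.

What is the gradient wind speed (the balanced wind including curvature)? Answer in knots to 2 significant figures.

Around a low, centrifugal force acts outward with Coriolis, so pressure-gradient force balances both:
(1/ρ)|∂P/∂n| = fV + V²/R  →  V² + fR·V − fR·V_g = 0
With fR = 3.77×10⁻⁵ × 1716×10³ m = 64.7 m/s:
V = [−fR + √((fR)² + 4 fR V_g)]/2 = [−64.7 + √(64.7² + 4×64.7×13)]/2 = 11.1 m/s
Subgeostrophic (V < V_g = 13 m/s), as expected around a low.
Converting: 11.1 m/s × 1.944 = 22 knots

22 knots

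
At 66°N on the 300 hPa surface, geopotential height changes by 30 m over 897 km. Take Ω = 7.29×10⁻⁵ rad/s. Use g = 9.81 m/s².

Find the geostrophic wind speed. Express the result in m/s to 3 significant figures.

2.46 m/s

Coriolis parameter at 66°N:
f = 2Ω sin φ = 2 × 7.29×10⁻⁵ × sin 66° = 1.33×10⁻⁴ s⁻¹
Height gradient: |∂Z/∂n| = 30 m / 897000 m = 3.34×10⁻⁵
On a pressure surface, geostrophic balance gives V_g = (g/f)|∂Z/∂n|:
V_g = 9.81 × 3.34×10⁻⁵ / 1.33×10⁻⁴ = 2.46 m/s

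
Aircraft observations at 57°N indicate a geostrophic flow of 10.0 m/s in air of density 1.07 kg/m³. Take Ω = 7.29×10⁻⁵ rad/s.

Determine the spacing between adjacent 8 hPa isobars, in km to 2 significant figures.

610 km

Coriolis parameter at 57°N:
f = 2Ω sin φ = 2 × 7.29×10⁻⁵ × sin 57° = 1.22×10⁻⁴ s⁻¹
Geostrophic balance rearranged: |∂P/∂n| = f ρ V_g
|∂P/∂n| = 1.22×10⁻⁴ × 1.07 × 10.0 = 1.31×10⁻³ Pa/m
Isobar spacing: Δn = ΔP/|∂P/∂n| = 800 Pa / 1.31×10⁻³ Pa/m = 611445 m ≈ 610 km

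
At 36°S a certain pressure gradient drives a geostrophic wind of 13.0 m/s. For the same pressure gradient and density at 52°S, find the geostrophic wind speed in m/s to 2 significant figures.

With the same pressure gradient and density, V_g ∝ 1/f ∝ 1/sin φ.
V₂ = V₁ · sin φ₁ / sin φ₂ = 13.0 × sin 36° / sin 52°
V₂ = 13.0 × 0.5878/0.7880 = 9.7 m/s

9.7 m/s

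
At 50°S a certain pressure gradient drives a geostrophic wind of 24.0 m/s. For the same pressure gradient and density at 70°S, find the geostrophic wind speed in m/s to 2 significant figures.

With the same pressure gradient and density, V_g ∝ 1/f ∝ 1/sin φ.
V₂ = V₁ · sin φ₁ / sin φ₂ = 24.0 × sin 50° / sin 70°
V₂ = 24.0 × 0.7660/0.9397 = 20 m/s

20 m/s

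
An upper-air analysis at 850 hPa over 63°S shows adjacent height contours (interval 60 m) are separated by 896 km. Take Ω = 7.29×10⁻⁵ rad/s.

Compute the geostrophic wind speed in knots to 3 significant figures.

Coriolis parameter at 63°S:
f = 2Ω sin φ = 2 × 7.29×10⁻⁵ × sin 63° = 1.30×10⁻⁴ s⁻¹
Height gradient: |∂Z/∂n| = 60 m / 896000 m = 6.70×10⁻⁵
On a pressure surface, geostrophic balance gives V_g = (g/f)|∂Z/∂n|:
V_g = 9.81 × 6.70×10⁻⁵ / 1.30×10⁻⁴ = 5.06 m/s
Converting: 5.06 m/s × 1.944 = 9.83 knots

9.83 knots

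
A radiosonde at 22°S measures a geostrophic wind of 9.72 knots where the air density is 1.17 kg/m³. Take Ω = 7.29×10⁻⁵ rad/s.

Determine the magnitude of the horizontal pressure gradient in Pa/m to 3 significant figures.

3.20×10⁻⁴ Pa/m

Coriolis parameter at 22°S:
f = 2Ω sin φ = 2 × 7.29×10⁻⁵ × sin 22° = 5.46×10⁻⁵ s⁻¹
Wind speed in SI: 9.72 knots = 5.00 m/s
Geostrophic balance rearranged: |∂P/∂n| = f ρ V_g
|∂P/∂n| = 5.46×10⁻⁵ × 1.17 × 5.00 = 3.20×10⁻⁴ Pa/m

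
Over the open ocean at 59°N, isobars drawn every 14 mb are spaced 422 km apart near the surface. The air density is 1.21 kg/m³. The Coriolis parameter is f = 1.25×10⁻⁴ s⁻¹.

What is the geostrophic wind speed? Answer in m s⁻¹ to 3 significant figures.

Pressure gradient: |∂P/∂n| = 1400 Pa / 422000 m = 3.32×10⁻³ Pa/m
Geostrophic balance (pressure-gradient force = Coriolis force):
V_g = (1/(fρ)) |∂P/∂n| = 3.32×10⁻³ / (1.25×10⁻⁴ × 1.21) = 21.9 m/s

21.9 m s⁻¹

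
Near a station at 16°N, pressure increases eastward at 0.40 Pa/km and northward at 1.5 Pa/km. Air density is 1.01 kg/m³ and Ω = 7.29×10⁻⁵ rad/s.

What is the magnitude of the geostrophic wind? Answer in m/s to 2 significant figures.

38 m/s

Coriolis parameter at 16°N:
f = 2Ω sin φ = 2 × 7.29×10⁻⁵ × sin 16° = 4.02×10⁻⁵ s⁻¹
Component geostrophic relations (x east, y north):
u_g = −(1/(fρ)) ∂P/∂y,  v_g = (1/(fρ)) ∂P/∂x
u_g = −(1.5×10⁻³)/(4.02×10⁻⁵ × 1.01) = −37.0 m/s;  v_g = (0.40×10⁻³)/(4.02×10⁻⁵ × 1.01) = 9.85 m/s
|V_g| = √(u_g² + v_g²) = 38.2 m/s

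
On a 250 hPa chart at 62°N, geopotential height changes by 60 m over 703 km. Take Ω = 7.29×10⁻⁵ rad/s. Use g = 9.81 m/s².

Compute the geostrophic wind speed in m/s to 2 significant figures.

6.5 m/s

Coriolis parameter at 62°N:
f = 2Ω sin φ = 2 × 7.29×10⁻⁵ × sin 62° = 1.29×10⁻⁴ s⁻¹
Height gradient: |∂Z/∂n| = 60 m / 703000 m = 8.53×10⁻⁵
On a pressure surface, geostrophic balance gives V_g = (g/f)|∂Z/∂n|:
V_g = 9.81 × 8.53×10⁻⁵ / 1.29×10⁻⁴ = 6.50 m/s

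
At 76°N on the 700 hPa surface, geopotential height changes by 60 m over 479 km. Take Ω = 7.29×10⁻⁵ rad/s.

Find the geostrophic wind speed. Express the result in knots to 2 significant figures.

17 knots

Coriolis parameter at 76°N:
f = 2Ω sin φ = 2 × 7.29×10⁻⁵ × sin 76° = 1.41×10⁻⁴ s⁻¹
Height gradient: |∂Z/∂n| = 60 m / 479000 m = 1.25×10⁻⁴
On a pressure surface, geostrophic balance gives V_g = (g/f)|∂Z/∂n|:
V_g = 9.81 × 1.25×10⁻⁴ / 1.41×10⁻⁴ = 8.69 m/s
Converting: 8.69 m/s × 1.944 = 17 knots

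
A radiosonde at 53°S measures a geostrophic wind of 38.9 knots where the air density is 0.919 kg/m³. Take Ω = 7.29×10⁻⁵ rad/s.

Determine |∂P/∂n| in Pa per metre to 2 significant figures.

2.1×10⁻³ Pa/m

Coriolis parameter at 53°S:
f = 2Ω sin φ = 2 × 7.29×10⁻⁵ × sin 53° = 1.16×10⁻⁴ s⁻¹
Wind speed in SI: 38.9 knots = 20.0 m/s
Geostrophic balance rearranged: |∂P/∂n| = f ρ V_g
|∂P/∂n| = 1.16×10⁻⁴ × 0.919 × 20.0 = 2.14×10⁻³ Pa/m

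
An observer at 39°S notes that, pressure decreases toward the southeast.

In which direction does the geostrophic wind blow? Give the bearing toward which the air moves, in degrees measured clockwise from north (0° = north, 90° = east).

045°

The pressure-gradient force points toward the southeast (bearing 135°).
Geostrophic balance: in the Southern Hemisphere the Coriolis force deflects motion to the left, so the geostrophic wind blows 90° to the left of the pressure-gradient force (low pressure on the right).
Rotating 135° by 90° counterclockwise gives 045° — the wind blows toward the northeast.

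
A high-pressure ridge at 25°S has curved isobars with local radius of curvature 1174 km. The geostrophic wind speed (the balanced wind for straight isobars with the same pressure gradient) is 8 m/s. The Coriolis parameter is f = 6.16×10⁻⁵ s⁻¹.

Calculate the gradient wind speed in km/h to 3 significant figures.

Around a high, pressure-gradient force acts outward with centrifugal, so Coriolis balances both:
fV = (1/ρ)|∂P/∂n| + V²/R  →  V² − fR·V + fR·V_g = 0
With fR = 6.16×10⁻⁵ × 1174×10³ m = 72.3 m/s:
V = [fR − √((fR)² − 4 fR V_g)]/2 = [72.3 − √(72.3² − 4×72.3×8)]/2 = 9.16 m/s
Supergeostrophic (V > V_g = 8 m/s), as expected around a high.
Converting: 9.16 m/s × 3.6 = 33.0 km/h

33.0 km/h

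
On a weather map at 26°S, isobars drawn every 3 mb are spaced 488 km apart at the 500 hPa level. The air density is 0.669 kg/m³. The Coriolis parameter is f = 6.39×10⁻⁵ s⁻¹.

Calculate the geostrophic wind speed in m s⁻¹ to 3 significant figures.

14.4 m s⁻¹

Pressure gradient: |∂P/∂n| = 300 Pa / 488000 m = 6.15×10⁻⁴ Pa/m
Geostrophic balance (pressure-gradient force = Coriolis force):
V_g = (1/(fρ)) |∂P/∂n| = 6.15×10⁻⁴ / (6.39×10⁻⁵ × 0.669) = 14.4 m/s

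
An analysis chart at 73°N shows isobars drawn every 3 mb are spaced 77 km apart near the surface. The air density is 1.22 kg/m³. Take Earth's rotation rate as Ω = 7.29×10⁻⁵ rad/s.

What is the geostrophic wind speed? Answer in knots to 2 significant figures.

Coriolis parameter at 73°N:
f = 2Ω sin φ = 2 × 7.29×10⁻⁵ × sin 73° = 1.39×10⁻⁴ s⁻¹
Pressure gradient: |∂P/∂n| = 300 Pa / 77000 m = 3.90×10⁻³ Pa/m
Geostrophic balance (pressure-gradient force = Coriolis force):
V_g = (1/(fρ)) |∂P/∂n| = 3.90×10⁻³ / (1.39×10⁻⁴ × 1.22) = 22.9 m/s
Converting: 22.9 m/s × 1.944 = 45 knots

45 knots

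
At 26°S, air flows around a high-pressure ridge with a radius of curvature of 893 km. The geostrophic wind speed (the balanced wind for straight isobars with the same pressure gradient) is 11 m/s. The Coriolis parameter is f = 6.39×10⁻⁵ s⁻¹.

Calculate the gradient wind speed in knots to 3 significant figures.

Around a high, pressure-gradient force acts outward with centrifugal, so Coriolis balances both:
fV = (1/ρ)|∂P/∂n| + V²/R  →  V² − fR·V + fR·V_g = 0
With fR = 6.39×10⁻⁵ × 893×10³ m = 57.1 m/s:
V = [fR − √((fR)² − 4 fR V_g)]/2 = [57.1 − √(57.1² − 4×57.1×11)]/2 = 14.9 m/s
Supergeostrophic (V > V_g = 11 m/s), as expected around a high.
Converting: 14.9 m/s × 1.944 = 28.9 knots

28.9 knots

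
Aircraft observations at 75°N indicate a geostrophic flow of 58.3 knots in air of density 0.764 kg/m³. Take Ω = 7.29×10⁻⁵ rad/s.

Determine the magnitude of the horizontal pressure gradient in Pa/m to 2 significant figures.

Coriolis parameter at 75°N:
f = 2Ω sin φ = 2 × 7.29×10⁻⁵ × sin 75° = 1.41×10⁻⁴ s⁻¹
Wind speed in SI: 58.3 knots = 30.0 m/s
Geostrophic balance rearranged: |∂P/∂n| = f ρ V_g
|∂P/∂n| = 1.41×10⁻⁴ × 0.764 × 30.0 = 3.23×10⁻³ Pa/m

3.2×10⁻³ Pa/m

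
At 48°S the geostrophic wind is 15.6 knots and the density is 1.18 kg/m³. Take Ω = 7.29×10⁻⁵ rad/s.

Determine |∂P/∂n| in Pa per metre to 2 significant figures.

1.0×10⁻³ Pa/m

Coriolis parameter at 48°S:
f = 2Ω sin φ = 2 × 7.29×10⁻⁵ × sin 48° = 1.08×10⁻⁴ s⁻¹
Wind speed in SI: 15.6 knots = 8.03 m/s
Geostrophic balance rearranged: |∂P/∂n| = f ρ V_g
|∂P/∂n| = 1.08×10⁻⁴ × 1.18 × 8.03 = 1.03×10⁻³ Pa/m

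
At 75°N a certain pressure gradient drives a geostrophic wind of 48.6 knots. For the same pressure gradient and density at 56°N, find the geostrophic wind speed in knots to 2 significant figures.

With the same pressure gradient and density, V_g ∝ 1/f ∝ 1/sin φ.
V₂ = V₁ · sin φ₁ / sin φ₂ = 48.6 × sin 75° / sin 56°
V₂ = 48.6 × 0.9659/0.8290 = 57 knots

57 knots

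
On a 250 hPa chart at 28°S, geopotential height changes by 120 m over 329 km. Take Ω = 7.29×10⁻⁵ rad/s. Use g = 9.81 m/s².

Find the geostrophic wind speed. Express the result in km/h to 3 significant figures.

Coriolis parameter at 28°S:
f = 2Ω sin φ = 2 × 7.29×10⁻⁵ × sin 28° = 6.84×10⁻⁵ s⁻¹
Height gradient: |∂Z/∂n| = 120 m / 329000 m = 3.65×10⁻⁴
On a pressure surface, geostrophic balance gives V_g = (g/f)|∂Z/∂n|:
V_g = 9.81 × 3.65×10⁻⁴ / 6.84×10⁻⁵ = 52.3 m/s
Converting: 52.3 m/s × 3.6 = 188 km/h

188 km/h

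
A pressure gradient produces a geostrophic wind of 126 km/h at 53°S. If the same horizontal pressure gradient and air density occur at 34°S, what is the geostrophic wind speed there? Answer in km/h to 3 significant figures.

180 km/h

With the same pressure gradient and density, V_g ∝ 1/f ∝ 1/sin φ.
V₂ = V₁ · sin φ₁ / sin φ₂ = 126 × sin 53° / sin 34°
V₂ = 126 × 0.7986/0.5592 = 180 km/h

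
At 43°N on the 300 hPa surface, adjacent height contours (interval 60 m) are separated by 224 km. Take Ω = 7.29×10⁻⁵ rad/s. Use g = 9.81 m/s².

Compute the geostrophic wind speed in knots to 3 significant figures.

51.4 knots

Coriolis parameter at 43°N:
f = 2Ω sin φ = 2 × 7.29×10⁻⁵ × sin 43° = 9.94×10⁻⁵ s⁻¹
Height gradient: |∂Z/∂n| = 60 m / 224000 m = 2.68×10⁻⁴
On a pressure surface, geostrophic balance gives V_g = (g/f)|∂Z/∂n|:
V_g = 9.81 × 2.68×10⁻⁴ / 9.94×10⁻⁵ = 26.4 m/s
Converting: 26.4 m/s × 1.944 = 51.4 knots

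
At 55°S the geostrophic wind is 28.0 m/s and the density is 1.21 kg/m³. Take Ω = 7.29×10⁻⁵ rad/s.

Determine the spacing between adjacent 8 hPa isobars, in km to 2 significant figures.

200 km

Coriolis parameter at 55°S:
f = 2Ω sin φ = 2 × 7.29×10⁻⁵ × sin 55° = 1.19×10⁻⁴ s⁻¹
Geostrophic balance rearranged: |∂P/∂n| = f ρ V_g
|∂P/∂n| = 1.19×10⁻⁴ × 1.21 × 28.0 = 4.05×10⁻³ Pa/m
Isobar spacing: Δn = ΔP/|∂P/∂n| = 800 Pa / 4.05×10⁻³ Pa/m = 197708 m ≈ 200 km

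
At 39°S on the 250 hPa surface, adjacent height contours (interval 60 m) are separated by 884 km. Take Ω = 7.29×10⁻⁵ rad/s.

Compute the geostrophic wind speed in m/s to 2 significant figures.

Coriolis parameter at 39°S:
f = 2Ω sin φ = 2 × 7.29×10⁻⁵ × sin 39° = 9.18×10⁻⁵ s⁻¹
Height gradient: |∂Z/∂n| = 60 m / 884000 m = 6.79×10⁻⁵
On a pressure surface, geostrophic balance gives V_g = (g/f)|∂Z/∂n|:
V_g = 9.81 × 6.79×10⁻⁵ / 9.18×10⁻⁵ = 7.26 m/s

7.3 m/s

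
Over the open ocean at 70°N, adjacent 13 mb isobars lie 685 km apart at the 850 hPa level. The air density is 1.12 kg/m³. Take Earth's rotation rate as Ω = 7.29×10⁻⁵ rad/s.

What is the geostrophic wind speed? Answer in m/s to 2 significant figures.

Coriolis parameter at 70°N:
f = 2Ω sin φ = 2 × 7.29×10⁻⁵ × sin 70° = 1.37×10⁻⁴ s⁻¹
Pressure gradient: |∂P/∂n| = 1300 Pa / 685000 m = 1.90×10⁻³ Pa/m
Geostrophic balance (pressure-gradient force = Coriolis force):
V_g = (1/(fρ)) |∂P/∂n| = 1.90×10⁻³ / (1.37×10⁻⁴ × 1.12) = 12.4 m/s

12 m/s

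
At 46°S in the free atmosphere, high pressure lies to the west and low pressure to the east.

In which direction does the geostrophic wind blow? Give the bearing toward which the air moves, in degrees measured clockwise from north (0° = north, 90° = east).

The pressure-gradient force points toward the east (bearing 090°).
Geostrophic balance: in the Southern Hemisphere the Coriolis force deflects motion to the left, so the geostrophic wind blows 90° to the left of the pressure-gradient force (low pressure on the right).
Rotating 090° by 90° counterclockwise gives 000° — the wind blows toward the north.

000°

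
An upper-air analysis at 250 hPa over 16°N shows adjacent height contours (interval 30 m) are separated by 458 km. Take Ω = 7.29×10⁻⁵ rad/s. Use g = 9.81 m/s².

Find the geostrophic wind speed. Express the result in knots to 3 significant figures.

Coriolis parameter at 16°N:
f = 2Ω sin φ = 2 × 7.29×10⁻⁵ × sin 16° = 4.02×10⁻⁵ s⁻¹
Height gradient: |∂Z/∂n| = 30 m / 458000 m = 6.55×10⁻⁵
On a pressure surface, geostrophic balance gives V_g = (g/f)|∂Z/∂n|:
V_g = 9.81 × 6.55×10⁻⁵ / 4.02×10⁻⁵ = 16.0 m/s
Converting: 16.0 m/s × 1.944 = 31.1 knots

31.1 knots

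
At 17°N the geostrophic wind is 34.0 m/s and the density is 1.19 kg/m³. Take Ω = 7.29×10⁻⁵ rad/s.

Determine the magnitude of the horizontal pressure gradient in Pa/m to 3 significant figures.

1.72×10⁻³ Pa/m

Coriolis parameter at 17°N:
f = 2Ω sin φ = 2 × 7.29×10⁻⁵ × sin 17° = 4.26×10⁻⁵ s⁻¹
Geostrophic balance rearranged: |∂P/∂n| = f ρ V_g
|∂P/∂n| = 4.26×10⁻⁵ × 1.19 × 34.0 = 1.72×10⁻³ Pa/m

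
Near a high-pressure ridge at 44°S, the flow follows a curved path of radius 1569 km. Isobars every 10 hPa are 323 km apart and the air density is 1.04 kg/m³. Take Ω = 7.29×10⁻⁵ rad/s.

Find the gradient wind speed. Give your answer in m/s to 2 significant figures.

39 m/s

Coriolis parameter at 44°S:
f = 2Ω sin φ = 2 × 7.29×10⁻⁵ × sin 44° = 1.01×10⁻⁴ s⁻¹
Pressure gradient: |∂P/∂n| = 1000 Pa / 323000 m = 3.10×10⁻³ Pa/m
Geostrophic speed: V_g = |∂P/∂n|/(fρ) = 3.10×10⁻³/(1.01×10⁻⁴ × 1.04) = 29.4 m/s
Around a high, pressure-gradient force acts outward with centrifugal, so Coriolis balances both:
fV = (1/ρ)|∂P/∂n| + V²/R  →  V² − fR·V + fR·V_g = 0
With fR = 1.01×10⁻⁴ × 1569×10³ m = 159 m/s:
V = [fR − √((fR)² − 4 fR V_g)]/2 = [159 − √(159² − 4×159×29.4)]/2 = 38.9 m/s
Supergeostrophic (V > V_g = 29.4 m/s), as expected around a high.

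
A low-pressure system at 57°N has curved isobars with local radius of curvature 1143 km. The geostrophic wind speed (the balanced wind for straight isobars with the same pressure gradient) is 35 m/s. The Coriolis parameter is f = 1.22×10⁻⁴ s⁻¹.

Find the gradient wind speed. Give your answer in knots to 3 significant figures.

Around a low, centrifugal force acts outward with Coriolis, so pressure-gradient force balances both:
(1/ρ)|∂P/∂n| = fV + V²/R  →  V² + fR·V − fR·V_g = 0
With fR = 1.22×10⁻⁴ × 1143×10³ m = 139 m/s:
V = [−fR + √((fR)² + 4 fR V_g)]/2 = [−139 + √(139² + 4×139×35)]/2 = 29 m/s
Subgeostrophic (V < V_g = 35 m/s), as expected around a low.
Converting: 29 m/s × 1.944 = 56.3 knots

56.3 knots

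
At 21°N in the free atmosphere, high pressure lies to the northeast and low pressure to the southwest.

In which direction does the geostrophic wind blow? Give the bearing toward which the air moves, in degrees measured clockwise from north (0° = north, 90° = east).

315°

The pressure-gradient force points toward the southwest (bearing 225°).
Geostrophic balance: in the Northern Hemisphere the Coriolis force deflects motion to the right, so the geostrophic wind blows 90° to the right of the pressure-gradient force (low pressure on the left).
Rotating 225° by 90° clockwise gives 315° — the wind blows toward the northwest.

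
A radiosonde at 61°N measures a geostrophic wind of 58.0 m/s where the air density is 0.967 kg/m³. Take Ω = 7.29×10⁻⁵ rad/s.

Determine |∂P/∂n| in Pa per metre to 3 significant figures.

7.15×10⁻³ Pa/m

Coriolis parameter at 61°N:
f = 2Ω sin φ = 2 × 7.29×10⁻⁵ × sin 61° = 1.28×10⁻⁴ s⁻¹
Geostrophic balance rearranged: |∂P/∂n| = f ρ V_g
|∂P/∂n| = 1.28×10⁻⁴ × 0.967 × 58.0 = 7.15×10⁻³ Pa/m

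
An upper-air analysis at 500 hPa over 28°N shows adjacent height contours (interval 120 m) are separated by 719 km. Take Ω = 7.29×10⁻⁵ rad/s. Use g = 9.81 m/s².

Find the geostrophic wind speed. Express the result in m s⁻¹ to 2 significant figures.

24 m s⁻¹

Coriolis parameter at 28°N:
f = 2Ω sin φ = 2 × 7.29×10⁻⁵ × sin 28° = 6.84×10⁻⁵ s⁻¹
Height gradient: |∂Z/∂n| = 120 m / 719000 m = 1.67×10⁻⁴
On a pressure surface, geostrophic balance gives V_g = (g/f)|∂Z/∂n|:
V_g = 9.81 × 1.67×10⁻⁴ / 6.84×10⁻⁵ = 23.9 m/s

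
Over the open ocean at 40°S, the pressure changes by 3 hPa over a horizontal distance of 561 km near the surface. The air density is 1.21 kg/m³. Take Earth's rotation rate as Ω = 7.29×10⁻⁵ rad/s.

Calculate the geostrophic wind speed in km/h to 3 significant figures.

17.0 km/h

Coriolis parameter at 40°S:
f = 2Ω sin φ = 2 × 7.29×10⁻⁵ × sin 40° = 9.37×10⁻⁵ s⁻¹
Pressure gradient: |∂P/∂n| = 300 Pa / 561000 m = 5.35×10⁻⁴ Pa/m
Geostrophic balance (pressure-gradient force = Coriolis force):
V_g = (1/(fρ)) |∂P/∂n| = 5.35×10⁻⁴ / (9.37×10⁻⁵ × 1.21) = 4.72 m/s
Converting: 4.72 m/s × 3.6 = 17.0 km/h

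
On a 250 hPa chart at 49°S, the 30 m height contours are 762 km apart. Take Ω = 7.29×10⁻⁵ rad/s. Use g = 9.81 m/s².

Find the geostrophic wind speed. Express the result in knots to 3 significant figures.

Coriolis parameter at 49°S:
f = 2Ω sin φ = 2 × 7.29×10⁻⁵ × sin 49° = 1.10×10⁻⁴ s⁻¹
Height gradient: |∂Z/∂n| = 30 m / 762000 m = 3.94×10⁻⁵
On a pressure surface, geostrophic balance gives V_g = (g/f)|∂Z/∂n|:
V_g = 9.81 × 3.94×10⁻⁵ / 1.10×10⁻⁴ = 3.51 m/s
Converting: 3.51 m/s × 1.944 = 6.82 knots

6.82 knots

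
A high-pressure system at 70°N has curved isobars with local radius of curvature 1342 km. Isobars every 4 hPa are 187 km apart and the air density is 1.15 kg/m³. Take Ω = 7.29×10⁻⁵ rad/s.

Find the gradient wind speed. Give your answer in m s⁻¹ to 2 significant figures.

15 m s⁻¹

Coriolis parameter at 70°N:
f = 2Ω sin φ = 2 × 7.29×10⁻⁵ × sin 70° = 1.37×10⁻⁴ s⁻¹
Pressure gradient: |∂P/∂n| = 400 Pa / 187000 m = 2.14×10⁻³ Pa/m
Geostrophic speed: V_g = |∂P/∂n|/(fρ) = 2.14×10⁻³/(1.37×10⁻⁴ × 1.15) = 13.6 m/s
Around a high, pressure-gradient force acts outward with centrifugal, so Coriolis balances both:
fV = (1/ρ)|∂P/∂n| + V²/R  →  V² − fR·V + fR·V_g = 0
With fR = 1.37×10⁻⁴ × 1342×10³ m = 184 m/s:
V = [fR − √((fR)² − 4 fR V_g)]/2 = [184 − √(184² − 4×184×13.6)]/2 = 14.8 m/s
Supergeostrophic (V > V_g = 13.6 m/s), as expected around a high.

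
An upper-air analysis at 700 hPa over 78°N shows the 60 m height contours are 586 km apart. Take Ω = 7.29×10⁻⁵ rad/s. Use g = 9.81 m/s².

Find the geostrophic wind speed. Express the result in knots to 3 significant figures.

Coriolis parameter at 78°N:
f = 2Ω sin φ = 2 × 7.29×10⁻⁵ × sin 78° = 1.43×10⁻⁴ s⁻¹
Height gradient: |∂Z/∂n| = 60 m / 586000 m = 1.02×10⁻⁴
On a pressure surface, geostrophic balance gives V_g = (g/f)|∂Z/∂n|:
V_g = 9.81 × 1.02×10⁻⁴ / 1.43×10⁻⁴ = 7.04 m/s
Converting: 7.04 m/s × 1.944 = 13.7 knots

13.7 knots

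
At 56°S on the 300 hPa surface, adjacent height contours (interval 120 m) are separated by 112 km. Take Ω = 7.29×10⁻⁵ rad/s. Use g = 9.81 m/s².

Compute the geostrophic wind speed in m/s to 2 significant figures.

87 m/s

Coriolis parameter at 56°S:
f = 2Ω sin φ = 2 × 7.29×10⁻⁵ × sin 56° = 1.21×10⁻⁴ s⁻¹
Height gradient: |∂Z/∂n| = 120 m / 112000 m = 1.07×10⁻³
On a pressure surface, geostrophic balance gives V_g = (g/f)|∂Z/∂n|:
V_g = 9.81 × 1.07×10⁻³ / 1.21×10⁻⁴ = 87.0 m/s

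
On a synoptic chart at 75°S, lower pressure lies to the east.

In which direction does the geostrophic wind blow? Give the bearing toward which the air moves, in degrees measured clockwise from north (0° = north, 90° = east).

The pressure-gradient force points toward the east (bearing 090°).
Geostrophic balance: in the Southern Hemisphere the Coriolis force deflects motion to the left, so the geostrophic wind blows 90° to the left of the pressure-gradient force (low pressure on the right).
Rotating 090° by 90° counterclockwise gives 000° — the wind blows toward the north.

000°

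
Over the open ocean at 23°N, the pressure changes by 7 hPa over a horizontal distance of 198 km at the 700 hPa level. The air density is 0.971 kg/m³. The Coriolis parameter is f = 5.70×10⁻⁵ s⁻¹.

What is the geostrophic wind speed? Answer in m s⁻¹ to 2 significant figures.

64 m s⁻¹

Pressure gradient: |∂P/∂n| = 700 Pa / 198000 m = 3.54×10⁻³ Pa/m
Geostrophic balance (pressure-gradient force = Coriolis force):
V_g = (1/(fρ)) |∂P/∂n| = 3.54×10⁻³ / (5.70×10⁻⁵ × 0.971) = 63.9 m/s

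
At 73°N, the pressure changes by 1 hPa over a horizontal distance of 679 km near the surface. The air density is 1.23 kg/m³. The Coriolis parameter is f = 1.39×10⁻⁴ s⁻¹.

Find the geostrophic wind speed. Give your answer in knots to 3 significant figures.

1.67 knots

Pressure gradient: |∂P/∂n| = 100 Pa / 679000 m = 1.47×10⁻⁴ Pa/m
Geostrophic balance (pressure-gradient force = Coriolis force):
V_g = (1/(fρ)) |∂P/∂n| = 1.47×10⁻⁴ / (1.39×10⁻⁴ × 1.23) = 0.861 m/s
Converting: 0.861 m/s × 1.944 = 1.67 knots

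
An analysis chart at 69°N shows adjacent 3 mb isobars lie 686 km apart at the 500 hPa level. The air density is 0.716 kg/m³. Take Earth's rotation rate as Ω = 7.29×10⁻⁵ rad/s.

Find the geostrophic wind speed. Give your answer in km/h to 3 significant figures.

16.2 km/h

Coriolis parameter at 69°N:
f = 2Ω sin φ = 2 × 7.29×10⁻⁵ × sin 69° = 1.36×10⁻⁴ s⁻¹
Pressure gradient: |∂P/∂n| = 300 Pa / 686000 m = 4.37×10⁻⁴ Pa/m
Geostrophic balance (pressure-gradient force = Coriolis force):
V_g = (1/(fρ)) |∂P/∂n| = 4.37×10⁻⁴ / (1.36×10⁻⁴ × 0.716) = 4.49 m/s
Converting: 4.49 m/s × 3.6 = 16.2 km/h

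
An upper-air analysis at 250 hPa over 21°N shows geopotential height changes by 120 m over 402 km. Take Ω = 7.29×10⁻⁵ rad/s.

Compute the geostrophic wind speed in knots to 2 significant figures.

110 knots

Coriolis parameter at 21°N:
f = 2Ω sin φ = 2 × 7.29×10⁻⁵ × sin 21° = 5.23×10⁻⁵ s⁻¹
Height gradient: |∂Z/∂n| = 120 m / 402000 m = 2.99×10⁻⁴
On a pressure surface, geostrophic balance gives V_g = (g/f)|∂Z/∂n|:
V_g = 9.81 × 2.99×10⁻⁴ / 5.23×10⁻⁵ = 56.0 m/s
Converting: 56.0 m/s × 1.944 = 110 knots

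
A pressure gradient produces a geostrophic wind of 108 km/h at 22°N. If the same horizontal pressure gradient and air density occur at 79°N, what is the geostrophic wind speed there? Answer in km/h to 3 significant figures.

41.2 km/h

With the same pressure gradient and density, V_g ∝ 1/f ∝ 1/sin φ.
V₂ = V₁ · sin φ₁ / sin φ₂ = 108 × sin 22° / sin 79°
V₂ = 108 × 0.3746/0.9816 = 41.2 km/h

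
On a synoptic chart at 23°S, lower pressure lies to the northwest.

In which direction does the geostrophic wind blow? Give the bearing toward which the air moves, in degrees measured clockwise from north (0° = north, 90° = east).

225°

The pressure-gradient force points toward the northwest (bearing 315°).
Geostrophic balance: in the Southern Hemisphere the Coriolis force deflects motion to the left, so the geostrophic wind blows 90° to the left of the pressure-gradient force (low pressure on the right).
Rotating 315° by 90° counterclockwise gives 225° — the wind blows toward the southwest.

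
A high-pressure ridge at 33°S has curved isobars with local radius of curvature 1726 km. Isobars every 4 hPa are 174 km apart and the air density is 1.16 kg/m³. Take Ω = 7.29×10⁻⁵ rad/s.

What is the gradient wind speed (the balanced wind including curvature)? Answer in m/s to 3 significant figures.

32.8 m/s

Coriolis parameter at 33°S:
f = 2Ω sin φ = 2 × 7.29×10⁻⁵ × sin 33° = 7.94×10⁻⁵ s⁻¹
Pressure gradient: |∂P/∂n| = 400 Pa / 174000 m = 2.30×10⁻³ Pa/m
Geostrophic speed: V_g = |∂P/∂n|/(fρ) = 2.30×10⁻³/(7.94×10⁻⁵ × 1.16) = 25.0 m/s
Around a high, pressure-gradient force acts outward with centrifugal, so Coriolis balances both:
fV = (1/ρ)|∂P/∂n| + V²/R  →  V² − fR·V + fR·V_g = 0
With fR = 7.94×10⁻⁵ × 1726×10³ m = 137 m/s:
V = [fR − √((fR)² − 4 fR V_g)]/2 = [137 − √(137² − 4×137×25)]/2 = 32.8 m/s
Supergeostrophic (V > V_g = 25 m/s), as expected around a high.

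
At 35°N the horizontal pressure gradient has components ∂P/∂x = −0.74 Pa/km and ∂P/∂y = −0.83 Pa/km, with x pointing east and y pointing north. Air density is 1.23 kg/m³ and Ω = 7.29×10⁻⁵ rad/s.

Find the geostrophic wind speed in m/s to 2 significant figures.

11 m/s

Coriolis parameter at 35°N:
f = 2Ω sin φ = 2 × 7.29×10⁻⁵ × sin 35° = 8.36×10⁻⁵ s⁻¹
Component geostrophic relations (x east, y north):
u_g = −(1/(fρ)) ∂P/∂y,  v_g = (1/(fρ)) ∂P/∂x
u_g = −(−0.83×10⁻³)/(8.36×10⁻⁵ × 1.23) = 8.07 m/s;  v_g = (−0.74×10⁻³)/(8.36×10⁻⁵ × 1.23) = −7.19 m/s
|V_g| = √(u_g² + v_g²) = 10.8 m/s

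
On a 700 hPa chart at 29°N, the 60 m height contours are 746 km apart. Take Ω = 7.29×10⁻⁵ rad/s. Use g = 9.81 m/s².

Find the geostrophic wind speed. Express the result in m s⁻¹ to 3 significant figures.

Coriolis parameter at 29°N:
f = 2Ω sin φ = 2 × 7.29×10⁻⁵ × sin 29° = 7.07×10⁻⁵ s⁻¹
Height gradient: |∂Z/∂n| = 60 m / 746000 m = 8.04×10⁻⁵
On a pressure surface, geostrophic balance gives V_g = (g/f)|∂Z/∂n|:
V_g = 9.81 × 8.04×10⁻⁵ / 7.07×10⁻⁵ = 11.2 m/s

11.2 m s⁻¹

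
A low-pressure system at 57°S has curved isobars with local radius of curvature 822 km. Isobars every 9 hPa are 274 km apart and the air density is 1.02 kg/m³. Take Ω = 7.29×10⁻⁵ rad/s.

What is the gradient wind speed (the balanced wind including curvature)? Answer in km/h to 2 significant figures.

78 km/h

Coriolis parameter at 57°S:
f = 2Ω sin φ = 2 × 7.29×10⁻⁵ × sin 57° = 1.22×10⁻⁴ s⁻¹
Pressure gradient: |∂P/∂n| = 900 Pa / 274000 m = 3.28×10⁻³ Pa/m
Geostrophic speed: V_g = |∂P/∂n|/(fρ) = 3.28×10⁻³/(1.22×10⁻⁴ × 1.02) = 26.3 m/s
Around a low, centrifugal force acts outward with Coriolis, so pressure-gradient force balances both:
(1/ρ)|∂P/∂n| = fV + V²/R  →  V² + fR·V − fR·V_g = 0
With fR = 1.22×10⁻⁴ × 822×10³ m = 101 m/s:
V = [−fR + √((fR)² + 4 fR V_g)]/2 = [−101 + √(101² + 4×101×26.3)]/2 = 21.7 m/s
Subgeostrophic (V < V_g = 26.3 m/s), as expected around a low.
Converting: 21.7 m/s × 3.6 = 78 km/h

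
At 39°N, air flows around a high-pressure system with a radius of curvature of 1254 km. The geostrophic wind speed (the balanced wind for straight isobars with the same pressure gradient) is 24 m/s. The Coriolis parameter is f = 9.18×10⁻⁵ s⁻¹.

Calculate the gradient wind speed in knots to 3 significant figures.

Around a high, pressure-gradient force acts outward with centrifugal, so Coriolis balances both:
fV = (1/ρ)|∂P/∂n| + V²/R  →  V² − fR·V + fR·V_g = 0
With fR = 9.18×10⁻⁵ × 1254×10³ m = 115 m/s:
V = [fR − √((fR)² − 4 fR V_g)]/2 = [115 − √(115² − 4×115×24)]/2 = 34.1 m/s
Supergeostrophic (V > V_g = 24 m/s), as expected around a high.
Converting: 34.1 m/s × 1.944 = 66.3 knots

66.3 knots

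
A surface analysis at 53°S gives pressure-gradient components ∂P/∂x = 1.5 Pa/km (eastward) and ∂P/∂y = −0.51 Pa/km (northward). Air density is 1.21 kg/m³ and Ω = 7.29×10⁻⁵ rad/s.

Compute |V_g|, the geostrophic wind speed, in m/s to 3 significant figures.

11.2 m/s

Coriolis parameter at 53°S:
f = 2Ω sin φ = 2 × 7.29×10⁻⁵ × sin 53° = 1.16×10⁻⁴ s⁻¹
In the Southern Hemisphere f is negative: f = −1.16×10⁻⁴ s⁻¹.
Component geostrophic relations (x east, y north):
u_g = −(1/(fρ)) ∂P/∂y,  v_g = (1/(fρ)) ∂P/∂x
u_g = −(−0.51×10⁻³)/(−1.16×10⁻⁴ × 1.21) = −3.62 m/s;  v_g = (1.5×10⁻³)/(−1.16×10⁻⁴ × 1.21) = −10.6 m/s
|V_g| = √(u_g² + v_g²) = 11.2 m/s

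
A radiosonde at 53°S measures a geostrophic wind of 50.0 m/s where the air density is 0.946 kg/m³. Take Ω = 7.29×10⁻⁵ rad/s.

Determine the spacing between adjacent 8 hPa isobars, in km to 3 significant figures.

Coriolis parameter at 53°S:
f = 2Ω sin φ = 2 × 7.29×10⁻⁵ × sin 53° = 1.16×10⁻⁴ s⁻¹
Geostrophic balance rearranged: |∂P/∂n| = f ρ V_g
|∂P/∂n| = 1.16×10⁻⁴ × 0.946 × 50.0 = 5.51×10⁻³ Pa/m
Isobar spacing: Δn = ΔP/|∂P/∂n| = 800 Pa / 5.51×10⁻³ Pa/m = 145252 m ≈ 145 km

145 km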